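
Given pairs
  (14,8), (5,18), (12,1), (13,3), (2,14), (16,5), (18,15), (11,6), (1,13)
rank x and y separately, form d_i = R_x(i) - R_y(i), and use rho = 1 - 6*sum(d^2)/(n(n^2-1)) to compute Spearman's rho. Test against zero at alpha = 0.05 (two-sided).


Step 1: Rank x and y separately (midranks; no ties here).
rank(x): 14->7, 5->3, 12->5, 13->6, 2->2, 16->8, 18->9, 11->4, 1->1
rank(y): 8->5, 18->9, 1->1, 3->2, 14->7, 5->3, 15->8, 6->4, 13->6
Step 2: d_i = R_x(i) - R_y(i); compute d_i^2.
  (7-5)^2=4, (3-9)^2=36, (5-1)^2=16, (6-2)^2=16, (2-7)^2=25, (8-3)^2=25, (9-8)^2=1, (4-4)^2=0, (1-6)^2=25
sum(d^2) = 148.
Step 3: rho = 1 - 6*148 / (9*(9^2 - 1)) = 1 - 888/720 = -0.233333.
Step 4: Under H0, t = rho * sqrt((n-2)/(1-rho^2)) = -0.6349 ~ t(7).
Step 5: Two-sided p-value from the t-distribution with 7 df = 0.545699.
Step 6: alpha = 0.05. fail to reject H0.

rho = -0.2333, p = 0.545699, fail to reject H0 at alpha = 0.05.


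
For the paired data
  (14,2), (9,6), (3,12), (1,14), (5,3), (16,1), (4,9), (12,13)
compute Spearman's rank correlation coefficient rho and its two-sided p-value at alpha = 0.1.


Step 1: Rank x and y separately (midranks; no ties here).
rank(x): 14->7, 9->5, 3->2, 1->1, 5->4, 16->8, 4->3, 12->6
rank(y): 2->2, 6->4, 12->6, 14->8, 3->3, 1->1, 9->5, 13->7
Step 2: d_i = R_x(i) - R_y(i); compute d_i^2.
  (7-2)^2=25, (5-4)^2=1, (2-6)^2=16, (1-8)^2=49, (4-3)^2=1, (8-1)^2=49, (3-5)^2=4, (6-7)^2=1
sum(d^2) = 146.
Step 3: rho = 1 - 6*146 / (8*(8^2 - 1)) = 1 - 876/504 = -0.738095.
Step 4: Under H0, t = rho * sqrt((n-2)/(1-rho^2)) = -2.6797 ~ t(6).
Step 5: Two-sided p-value from the t-distribution with 6 df = 0.036553.
Step 6: alpha = 0.1. reject H0.

rho = -0.7381, p = 0.036553, reject H0 at alpha = 0.1.


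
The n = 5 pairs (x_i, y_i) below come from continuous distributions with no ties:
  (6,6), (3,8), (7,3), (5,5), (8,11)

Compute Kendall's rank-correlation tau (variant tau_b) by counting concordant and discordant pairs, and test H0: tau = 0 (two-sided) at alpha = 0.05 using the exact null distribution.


Step 1: Enumerate the 10 unordered pairs (i,j) with i<j and classify each by sign(x_j-x_i) * sign(y_j-y_i).
  (1,2):dx=-3,dy=+2->D; (1,3):dx=+1,dy=-3->D; (1,4):dx=-1,dy=-1->C; (1,5):dx=+2,dy=+5->C
  (2,3):dx=+4,dy=-5->D; (2,4):dx=+2,dy=-3->D; (2,5):dx=+5,dy=+3->C; (3,4):dx=-2,dy=+2->D
  (3,5):dx=+1,dy=+8->C; (4,5):dx=+3,dy=+6->C
Step 2: C = 5, D = 5, total pairs = 10.
Step 3: tau = (C - D)/(n(n-1)/2) = (5 - 5)/10 = 0.000000.
Step 4: Exact two-sided p-value (enumerate n! = 120 permutations of y under H0): p = 1.000000.
Step 5: alpha = 0.05. fail to reject H0.

tau_b = 0.0000 (C=5, D=5), p = 1.000000, fail to reject H0.


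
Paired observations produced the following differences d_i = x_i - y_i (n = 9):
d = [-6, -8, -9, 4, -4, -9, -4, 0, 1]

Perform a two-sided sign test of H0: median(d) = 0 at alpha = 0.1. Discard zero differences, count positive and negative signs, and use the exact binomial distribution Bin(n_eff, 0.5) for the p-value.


Step 1: Discard zero differences. Original n = 9; n_eff = number of nonzero differences = 8.
Nonzero differences (with sign): -6, -8, -9, +4, -4, -9, -4, +1
Step 2: Count signs: positive = 2, negative = 6.
Step 3: Under H0: P(positive) = 0.5, so the number of positives S ~ Bin(8, 0.5).
Step 4: Two-sided exact p-value = sum of Bin(8,0.5) probabilities at or below the observed probability = 0.289062.
Step 5: alpha = 0.1. fail to reject H0.

n_eff = 8, pos = 2, neg = 6, p = 0.289062, fail to reject H0.


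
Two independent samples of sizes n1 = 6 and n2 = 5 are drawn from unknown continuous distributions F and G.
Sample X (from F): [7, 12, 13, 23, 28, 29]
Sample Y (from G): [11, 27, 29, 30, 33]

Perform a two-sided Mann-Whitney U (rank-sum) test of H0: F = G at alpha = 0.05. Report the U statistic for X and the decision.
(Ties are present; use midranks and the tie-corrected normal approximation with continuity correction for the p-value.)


Step 1: Combine and sort all 11 observations; assign midranks.
sorted (value, group): (7,X), (11,Y), (12,X), (13,X), (23,X), (27,Y), (28,X), (29,X), (29,Y), (30,Y), (33,Y)
ranks: 7->1, 11->2, 12->3, 13->4, 23->5, 27->6, 28->7, 29->8.5, 29->8.5, 30->10, 33->11
Step 2: Rank sum for X: R1 = 1 + 3 + 4 + 5 + 7 + 8.5 = 28.5.
Step 3: U_X = R1 - n1(n1+1)/2 = 28.5 - 6*7/2 = 28.5 - 21 = 7.5.
       U_Y = n1*n2 - U_X = 30 - 7.5 = 22.5.
Step 4: Ties are present, so use the tie-corrected normal approximation (with continuity correction) for the p-value.
Step 5: p-value = 0.200217; compare to alpha = 0.05. fail to reject H0.

U_X = 7.5, p = 0.200217, fail to reject H0 at alpha = 0.05.


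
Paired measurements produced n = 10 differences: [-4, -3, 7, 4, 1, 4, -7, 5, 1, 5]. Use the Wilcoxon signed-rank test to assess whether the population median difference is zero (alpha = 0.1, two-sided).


Step 1: Drop any zero differences (none here) and take |d_i|.
|d| = [4, 3, 7, 4, 1, 4, 7, 5, 1, 5]
Step 2: Midrank |d_i| (ties get averaged ranks).
ranks: |4|->5, |3|->3, |7|->9.5, |4|->5, |1|->1.5, |4|->5, |7|->9.5, |5|->7.5, |1|->1.5, |5|->7.5
Step 3: Attach original signs; sum ranks with positive sign and with negative sign.
W+ = 9.5 + 5 + 1.5 + 5 + 7.5 + 1.5 + 7.5 = 37.5
W- = 5 + 3 + 9.5 = 17.5
(Check: W+ + W- = 55 should equal n(n+1)/2 = 55.)
Step 4: Test statistic W = min(W+, W-) = 17.5.
Step 5: Ties in |d|, so use the tie-corrected normal approximation.
        E[W] = n(n+1)/4 = 10*11/4 = 27.5.
        Tie groups: |d|=1 (t=2), |d|=4 (t=3), |d|=5 (t=2), |d|=7 (t=2); sum(t^3 - t) = 42.
        Var[W] = n(n+1)(2n+1)/24 - sum(t^3-t)/48 = 2310/24 - 42/48 = 95.375.
        z = (W - E[W]) / sqrt(Var[W]) = (17.5 - 27.5) / 9.7660 = -1.0240.
        Two-sided p = 2*Phi(z) = 0.305854.
Step 6: alpha = 0.1. fail to reject H0.

W+ = 37.5, W- = 17.5, W = min = 17.5, p = 0.305854, fail to reject H0.


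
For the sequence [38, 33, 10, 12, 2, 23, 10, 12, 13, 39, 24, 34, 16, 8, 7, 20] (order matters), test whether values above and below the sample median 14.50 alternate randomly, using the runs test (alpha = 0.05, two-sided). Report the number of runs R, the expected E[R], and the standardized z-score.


Step 1: Compute median = 14.50; label A = above, B = below.
Labels in order: AABBBABBBAAAABBA  (n_A = 8, n_B = 8)
Step 2: Count runs R = 7.
Step 3: Under H0 (random ordering), E[R] = 2*n_A*n_B/(n_A+n_B) + 1 = 2*8*8/16 + 1 = 9.0000.
        Var[R] = 2*n_A*n_B*(2*n_A*n_B - n_A - n_B) / ((n_A+n_B)^2 * (n_A+n_B-1)) = 14336/3840 = 3.7333.
        SD[R] = 1.9322.
Step 4: Continuity-corrected z = (R + 0.5 - E[R]) / SD[R] = (7 + 0.5 - 9.0000) / 1.9322 = -0.7763.
Step 5: Two-sided p-value via normal approximation = 2*(1 - Phi(|z|)) = 0.437558.
Step 6: alpha = 0.05. fail to reject H0.

R = 7, z = -0.7763, p = 0.437558, fail to reject H0.


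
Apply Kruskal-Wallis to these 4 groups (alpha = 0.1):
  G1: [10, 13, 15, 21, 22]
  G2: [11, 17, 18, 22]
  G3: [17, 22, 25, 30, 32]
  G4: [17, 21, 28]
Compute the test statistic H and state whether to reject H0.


Step 1: Combine all N = 17 observations and assign midranks.
sorted (value, group, rank): (10,G1,1), (11,G2,2), (13,G1,3), (15,G1,4), (17,G2,6), (17,G3,6), (17,G4,6), (18,G2,8), (21,G1,9.5), (21,G4,9.5), (22,G1,12), (22,G2,12), (22,G3,12), (25,G3,14), (28,G4,15), (30,G3,16), (32,G3,17)
Step 2: Sum ranks within each group.
R_1 = 29.5 (n_1 = 5)
R_2 = 28 (n_2 = 4)
R_3 = 65 (n_3 = 5)
R_4 = 30.5 (n_4 = 3)
Step 3: H = 12/(N(N+1)) * sum(R_i^2/n_i) - 3(N+1)
     = 12/(17*18) * (29.5^2/5 + 28^2/4 + 65^2/5 + 30.5^2/3) - 3*18
     = 0.039216 * 1525.13 - 54
     = 5.809150.
Step 4: Ties present; correction factor C = 1 - 54/(17^3 - 17) = 0.988971. Corrected H = 5.809150 / 0.988971 = 5.873936.
Step 5: Under H0, H ~ chi^2(3); p-value = 0.117907.
Step 6: alpha = 0.1. fail to reject H0.

H = 5.8739, df = 3, p = 0.117907, fail to reject H0.


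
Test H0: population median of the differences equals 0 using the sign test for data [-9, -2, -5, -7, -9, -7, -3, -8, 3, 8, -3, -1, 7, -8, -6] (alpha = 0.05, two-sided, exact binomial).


Step 1: Discard zero differences. Original n = 15; n_eff = number of nonzero differences = 15.
Nonzero differences (with sign): -9, -2, -5, -7, -9, -7, -3, -8, +3, +8, -3, -1, +7, -8, -6
Step 2: Count signs: positive = 3, negative = 12.
Step 3: Under H0: P(positive) = 0.5, so the number of positives S ~ Bin(15, 0.5).
Step 4: Two-sided exact p-value = sum of Bin(15,0.5) probabilities at or below the observed probability = 0.035156.
Step 5: alpha = 0.05. reject H0.

n_eff = 15, pos = 3, neg = 12, p = 0.035156, reject H0.


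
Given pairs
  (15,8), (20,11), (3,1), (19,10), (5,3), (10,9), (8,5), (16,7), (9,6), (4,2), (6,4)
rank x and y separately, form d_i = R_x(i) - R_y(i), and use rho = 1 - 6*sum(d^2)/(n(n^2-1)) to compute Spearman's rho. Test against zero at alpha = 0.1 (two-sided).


Step 1: Rank x and y separately (midranks; no ties here).
rank(x): 15->8, 20->11, 3->1, 19->10, 5->3, 10->7, 8->5, 16->9, 9->6, 4->2, 6->4
rank(y): 8->8, 11->11, 1->1, 10->10, 3->3, 9->9, 5->5, 7->7, 6->6, 2->2, 4->4
Step 2: d_i = R_x(i) - R_y(i); compute d_i^2.
  (8-8)^2=0, (11-11)^2=0, (1-1)^2=0, (10-10)^2=0, (3-3)^2=0, (7-9)^2=4, (5-5)^2=0, (9-7)^2=4, (6-6)^2=0, (2-2)^2=0, (4-4)^2=0
sum(d^2) = 8.
Step 3: rho = 1 - 6*8 / (11*(11^2 - 1)) = 1 - 48/1320 = 0.963636.
Step 4: Under H0, t = rho * sqrt((n-2)/(1-rho^2)) = 10.8186 ~ t(9).
Step 5: Two-sided p-value from the t-distribution with 9 df = 0.000002.
Step 6: alpha = 0.1. reject H0.

rho = 0.9636, p = 0.000002, reject H0 at alpha = 0.1.


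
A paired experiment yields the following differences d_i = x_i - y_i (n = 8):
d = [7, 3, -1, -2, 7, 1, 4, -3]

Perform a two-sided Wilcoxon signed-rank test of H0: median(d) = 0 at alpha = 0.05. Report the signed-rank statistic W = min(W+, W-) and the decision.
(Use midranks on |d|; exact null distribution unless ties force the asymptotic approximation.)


Step 1: Drop any zero differences (none here) and take |d_i|.
|d| = [7, 3, 1, 2, 7, 1, 4, 3]
Step 2: Midrank |d_i| (ties get averaged ranks).
ranks: |7|->7.5, |3|->4.5, |1|->1.5, |2|->3, |7|->7.5, |1|->1.5, |4|->6, |3|->4.5
Step 3: Attach original signs; sum ranks with positive sign and with negative sign.
W+ = 7.5 + 4.5 + 7.5 + 1.5 + 6 = 27
W- = 1.5 + 3 + 4.5 = 9
(Check: W+ + W- = 36 should equal n(n+1)/2 = 36.)
Step 4: Test statistic W = min(W+, W-) = 9.
Step 5: Ties in |d|, so use the tie-corrected normal approximation.
        E[W] = n(n+1)/4 = 8*9/4 = 18.
        Tie groups: |d|=1 (t=2), |d|=3 (t=2), |d|=7 (t=2); sum(t^3 - t) = 18.
        Var[W] = n(n+1)(2n+1)/24 - sum(t^3-t)/48 = 1224/24 - 18/48 = 50.625.
        z = (W - E[W]) / sqrt(Var[W]) = (9 - 18) / 7.1151 = -1.2649.
        Two-sided p = 2*Phi(z) = 0.205903.
Step 6: alpha = 0.05. fail to reject H0.

W+ = 27, W- = 9, W = min = 9, p = 0.205903, fail to reject H0.


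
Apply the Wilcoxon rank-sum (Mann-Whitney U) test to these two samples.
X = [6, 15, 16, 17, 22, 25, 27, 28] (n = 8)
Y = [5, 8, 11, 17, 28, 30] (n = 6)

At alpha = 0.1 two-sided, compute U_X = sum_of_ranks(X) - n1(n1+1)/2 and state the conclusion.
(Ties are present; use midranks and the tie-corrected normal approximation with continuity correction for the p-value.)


Step 1: Combine and sort all 14 observations; assign midranks.
sorted (value, group): (5,Y), (6,X), (8,Y), (11,Y), (15,X), (16,X), (17,X), (17,Y), (22,X), (25,X), (27,X), (28,X), (28,Y), (30,Y)
ranks: 5->1, 6->2, 8->3, 11->4, 15->5, 16->6, 17->7.5, 17->7.5, 22->9, 25->10, 27->11, 28->12.5, 28->12.5, 30->14
Step 2: Rank sum for X: R1 = 2 + 5 + 6 + 7.5 + 9 + 10 + 11 + 12.5 = 63.
Step 3: U_X = R1 - n1(n1+1)/2 = 63 - 8*9/2 = 63 - 36 = 27.
       U_Y = n1*n2 - U_X = 48 - 27 = 21.
Step 4: Ties are present, so use the tie-corrected normal approximation (with continuity correction) for the p-value.
Step 5: p-value = 0.746347; compare to alpha = 0.1. fail to reject H0.

U_X = 27, p = 0.746347, fail to reject H0 at alpha = 0.1.


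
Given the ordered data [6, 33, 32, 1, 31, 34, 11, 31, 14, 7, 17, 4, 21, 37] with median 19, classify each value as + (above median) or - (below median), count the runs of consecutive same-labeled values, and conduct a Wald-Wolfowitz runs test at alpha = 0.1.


Step 1: Compute median = 19; label A = above, B = below.
Labels in order: BAABAABABBBBAA  (n_A = 7, n_B = 7)
Step 2: Count runs R = 8.
Step 3: Under H0 (random ordering), E[R] = 2*n_A*n_B/(n_A+n_B) + 1 = 2*7*7/14 + 1 = 8.0000.
        Var[R] = 2*n_A*n_B*(2*n_A*n_B - n_A - n_B) / ((n_A+n_B)^2 * (n_A+n_B-1)) = 8232/2548 = 3.2308.
        SD[R] = 1.7974.
Step 4: R = E[R], so z = 0 with no continuity correction.
Step 5: Two-sided p-value via normal approximation = 2*(1 - Phi(|z|)) = 1.000000.
Step 6: alpha = 0.1. fail to reject H0.

R = 8, z = 0.0000, p = 1.000000, fail to reject H0.


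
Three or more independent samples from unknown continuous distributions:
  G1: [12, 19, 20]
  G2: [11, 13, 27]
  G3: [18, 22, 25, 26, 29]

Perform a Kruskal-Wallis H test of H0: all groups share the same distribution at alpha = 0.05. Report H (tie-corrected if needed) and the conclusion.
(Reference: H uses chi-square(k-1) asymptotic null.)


Step 1: Combine all N = 11 observations and assign midranks.
sorted (value, group, rank): (11,G2,1), (12,G1,2), (13,G2,3), (18,G3,4), (19,G1,5), (20,G1,6), (22,G3,7), (25,G3,8), (26,G3,9), (27,G2,10), (29,G3,11)
Step 2: Sum ranks within each group.
R_1 = 13 (n_1 = 3)
R_2 = 14 (n_2 = 3)
R_3 = 39 (n_3 = 5)
Step 3: H = 12/(N(N+1)) * sum(R_i^2/n_i) - 3(N+1)
     = 12/(11*12) * (13^2/3 + 14^2/3 + 39^2/5) - 3*12
     = 0.090909 * 425.867 - 36
     = 2.715152.
Step 4: No ties, so H is used without correction.
Step 5: Under H0, H ~ chi^2(2); p-value = 0.257284.
Step 6: alpha = 0.05. fail to reject H0.

H = 2.7152, df = 2, p = 0.257284, fail to reject H0.


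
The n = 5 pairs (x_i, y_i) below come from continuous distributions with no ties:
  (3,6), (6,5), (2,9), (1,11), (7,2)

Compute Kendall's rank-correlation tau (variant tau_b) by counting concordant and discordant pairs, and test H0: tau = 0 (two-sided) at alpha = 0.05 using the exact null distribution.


Step 1: Enumerate the 10 unordered pairs (i,j) with i<j and classify each by sign(x_j-x_i) * sign(y_j-y_i).
  (1,2):dx=+3,dy=-1->D; (1,3):dx=-1,dy=+3->D; (1,4):dx=-2,dy=+5->D; (1,5):dx=+4,dy=-4->D
  (2,3):dx=-4,dy=+4->D; (2,4):dx=-5,dy=+6->D; (2,5):dx=+1,dy=-3->D; (3,4):dx=-1,dy=+2->D
  (3,5):dx=+5,dy=-7->D; (4,5):dx=+6,dy=-9->D
Step 2: C = 0, D = 10, total pairs = 10.
Step 3: tau = (C - D)/(n(n-1)/2) = (0 - 10)/10 = -1.000000.
Step 4: Exact two-sided p-value (enumerate n! = 120 permutations of y under H0): p = 0.016667.
Step 5: alpha = 0.05. reject H0.

tau_b = -1.0000 (C=0, D=10), p = 0.016667, reject H0.


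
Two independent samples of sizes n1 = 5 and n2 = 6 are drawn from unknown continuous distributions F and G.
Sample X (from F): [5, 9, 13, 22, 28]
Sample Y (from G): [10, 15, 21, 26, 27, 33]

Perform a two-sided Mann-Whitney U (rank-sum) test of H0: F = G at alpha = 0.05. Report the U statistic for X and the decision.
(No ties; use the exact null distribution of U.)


Step 1: Combine and sort all 11 observations; assign midranks.
sorted (value, group): (5,X), (9,X), (10,Y), (13,X), (15,Y), (21,Y), (22,X), (26,Y), (27,Y), (28,X), (33,Y)
ranks: 5->1, 9->2, 10->3, 13->4, 15->5, 21->6, 22->7, 26->8, 27->9, 28->10, 33->11
Step 2: Rank sum for X: R1 = 1 + 2 + 4 + 7 + 10 = 24.
Step 3: U_X = R1 - n1(n1+1)/2 = 24 - 5*6/2 = 24 - 15 = 9.
       U_Y = n1*n2 - U_X = 30 - 9 = 21.
Step 4: No ties, so the exact null distribution of U (based on enumerating the C(11,5) = 462 equally likely rank assignments) gives the two-sided p-value.
Step 5: p-value = 0.329004; compare to alpha = 0.05. fail to reject H0.

U_X = 9, p = 0.329004, fail to reject H0 at alpha = 0.05.


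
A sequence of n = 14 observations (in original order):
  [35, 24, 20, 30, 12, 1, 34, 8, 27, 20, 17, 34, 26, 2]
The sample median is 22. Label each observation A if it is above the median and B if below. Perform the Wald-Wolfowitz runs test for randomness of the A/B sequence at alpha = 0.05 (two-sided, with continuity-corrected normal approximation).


Step 1: Compute median = 22; label A = above, B = below.
Labels in order: AABABBABABBAAB  (n_A = 7, n_B = 7)
Step 2: Count runs R = 10.
Step 3: Under H0 (random ordering), E[R] = 2*n_A*n_B/(n_A+n_B) + 1 = 2*7*7/14 + 1 = 8.0000.
        Var[R] = 2*n_A*n_B*(2*n_A*n_B - n_A - n_B) / ((n_A+n_B)^2 * (n_A+n_B-1)) = 8232/2548 = 3.2308.
        SD[R] = 1.7974.
Step 4: Continuity-corrected z = (R - 0.5 - E[R]) / SD[R] = (10 - 0.5 - 8.0000) / 1.7974 = 0.8345.
Step 5: Two-sided p-value via normal approximation = 2*(1 - Phi(|z|)) = 0.403986.
Step 6: alpha = 0.05. fail to reject H0.

R = 10, z = 0.8345, p = 0.403986, fail to reject H0.


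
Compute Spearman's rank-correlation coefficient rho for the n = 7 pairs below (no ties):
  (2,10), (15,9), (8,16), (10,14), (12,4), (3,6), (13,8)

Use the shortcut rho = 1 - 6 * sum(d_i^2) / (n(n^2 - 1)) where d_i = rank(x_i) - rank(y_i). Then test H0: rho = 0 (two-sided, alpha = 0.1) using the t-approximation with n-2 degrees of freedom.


Step 1: Rank x and y separately (midranks; no ties here).
rank(x): 2->1, 15->7, 8->3, 10->4, 12->5, 3->2, 13->6
rank(y): 10->5, 9->4, 16->7, 14->6, 4->1, 6->2, 8->3
Step 2: d_i = R_x(i) - R_y(i); compute d_i^2.
  (1-5)^2=16, (7-4)^2=9, (3-7)^2=16, (4-6)^2=4, (5-1)^2=16, (2-2)^2=0, (6-3)^2=9
sum(d^2) = 70.
Step 3: rho = 1 - 6*70 / (7*(7^2 - 1)) = 1 - 420/336 = -0.250000.
Step 4: Under H0, t = rho * sqrt((n-2)/(1-rho^2)) = -0.5774 ~ t(5).
Step 5: Two-sided p-value from the t-distribution with 5 df = 0.588724.
Step 6: alpha = 0.1. fail to reject H0.

rho = -0.2500, p = 0.588724, fail to reject H0 at alpha = 0.1.


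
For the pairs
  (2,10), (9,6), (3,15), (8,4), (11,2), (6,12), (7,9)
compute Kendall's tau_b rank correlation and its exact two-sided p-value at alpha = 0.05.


Step 1: Enumerate the 21 unordered pairs (i,j) with i<j and classify each by sign(x_j-x_i) * sign(y_j-y_i).
  (1,2):dx=+7,dy=-4->D; (1,3):dx=+1,dy=+5->C; (1,4):dx=+6,dy=-6->D; (1,5):dx=+9,dy=-8->D
  (1,6):dx=+4,dy=+2->C; (1,7):dx=+5,dy=-1->D; (2,3):dx=-6,dy=+9->D; (2,4):dx=-1,dy=-2->C
  (2,5):dx=+2,dy=-4->D; (2,6):dx=-3,dy=+6->D; (2,7):dx=-2,dy=+3->D; (3,4):dx=+5,dy=-11->D
  (3,5):dx=+8,dy=-13->D; (3,6):dx=+3,dy=-3->D; (3,7):dx=+4,dy=-6->D; (4,5):dx=+3,dy=-2->D
  (4,6):dx=-2,dy=+8->D; (4,7):dx=-1,dy=+5->D; (5,6):dx=-5,dy=+10->D; (5,7):dx=-4,dy=+7->D
  (6,7):dx=+1,dy=-3->D
Step 2: C = 3, D = 18, total pairs = 21.
Step 3: tau = (C - D)/(n(n-1)/2) = (3 - 18)/21 = -0.714286.
Step 4: Exact two-sided p-value (enumerate n! = 5040 permutations of y under H0): p = 0.030159.
Step 5: alpha = 0.05. reject H0.

tau_b = -0.7143 (C=3, D=18), p = 0.030159, reject H0.


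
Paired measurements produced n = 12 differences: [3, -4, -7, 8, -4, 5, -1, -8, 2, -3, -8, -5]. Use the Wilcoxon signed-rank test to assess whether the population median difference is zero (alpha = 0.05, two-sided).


Step 1: Drop any zero differences (none here) and take |d_i|.
|d| = [3, 4, 7, 8, 4, 5, 1, 8, 2, 3, 8, 5]
Step 2: Midrank |d_i| (ties get averaged ranks).
ranks: |3|->3.5, |4|->5.5, |7|->9, |8|->11, |4|->5.5, |5|->7.5, |1|->1, |8|->11, |2|->2, |3|->3.5, |8|->11, |5|->7.5
Step 3: Attach original signs; sum ranks with positive sign and with negative sign.
W+ = 3.5 + 11 + 7.5 + 2 = 24
W- = 5.5 + 9 + 5.5 + 1 + 11 + 3.5 + 11 + 7.5 = 54
(Check: W+ + W- = 78 should equal n(n+1)/2 = 78.)
Step 4: Test statistic W = min(W+, W-) = 24.
Step 5: Ties in |d|, so use the tie-corrected normal approximation.
        E[W] = n(n+1)/4 = 12*13/4 = 39.
        Tie groups: |d|=3 (t=2), |d|=4 (t=2), |d|=5 (t=2), |d|=8 (t=3); sum(t^3 - t) = 42.
        Var[W] = n(n+1)(2n+1)/24 - sum(t^3-t)/48 = 3900/24 - 42/48 = 161.625.
        z = (W - E[W]) / sqrt(Var[W]) = (24 - 39) / 12.7132 = -1.1799.
        Two-sided p = 2*Phi(z) = 0.238049.
Step 6: alpha = 0.05. fail to reject H0.

W+ = 24, W- = 54, W = min = 24, p = 0.238049, fail to reject H0.


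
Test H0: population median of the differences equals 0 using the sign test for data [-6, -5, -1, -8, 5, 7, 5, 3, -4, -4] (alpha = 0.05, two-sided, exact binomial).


Step 1: Discard zero differences. Original n = 10; n_eff = number of nonzero differences = 10.
Nonzero differences (with sign): -6, -5, -1, -8, +5, +7, +5, +3, -4, -4
Step 2: Count signs: positive = 4, negative = 6.
Step 3: Under H0: P(positive) = 0.5, so the number of positives S ~ Bin(10, 0.5).
Step 4: Two-sided exact p-value = sum of Bin(10,0.5) probabilities at or below the observed probability = 0.753906.
Step 5: alpha = 0.05. fail to reject H0.

n_eff = 10, pos = 4, neg = 6, p = 0.753906, fail to reject H0.


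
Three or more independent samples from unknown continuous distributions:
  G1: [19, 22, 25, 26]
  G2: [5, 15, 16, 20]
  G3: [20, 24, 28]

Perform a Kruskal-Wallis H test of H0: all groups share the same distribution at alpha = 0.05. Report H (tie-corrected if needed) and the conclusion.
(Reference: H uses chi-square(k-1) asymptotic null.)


Step 1: Combine all N = 11 observations and assign midranks.
sorted (value, group, rank): (5,G2,1), (15,G2,2), (16,G2,3), (19,G1,4), (20,G2,5.5), (20,G3,5.5), (22,G1,7), (24,G3,8), (25,G1,9), (26,G1,10), (28,G3,11)
Step 2: Sum ranks within each group.
R_1 = 30 (n_1 = 4)
R_2 = 11.5 (n_2 = 4)
R_3 = 24.5 (n_3 = 3)
Step 3: H = 12/(N(N+1)) * sum(R_i^2/n_i) - 3(N+1)
     = 12/(11*12) * (30^2/4 + 11.5^2/4 + 24.5^2/3) - 3*12
     = 0.090909 * 458.146 - 36
     = 5.649621.
Step 4: Ties present; correction factor C = 1 - 6/(11^3 - 11) = 0.995455. Corrected H = 5.649621 / 0.995455 = 5.675419.
Step 5: Under H0, H ~ chi^2(2); p-value = 0.058560.
Step 6: alpha = 0.05. fail to reject H0.

H = 5.6754, df = 2, p = 0.058560, fail to reject H0.


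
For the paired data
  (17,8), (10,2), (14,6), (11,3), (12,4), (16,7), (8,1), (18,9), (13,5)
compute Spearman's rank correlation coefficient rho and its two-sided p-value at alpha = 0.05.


Step 1: Rank x and y separately (midranks; no ties here).
rank(x): 17->8, 10->2, 14->6, 11->3, 12->4, 16->7, 8->1, 18->9, 13->5
rank(y): 8->8, 2->2, 6->6, 3->3, 4->4, 7->7, 1->1, 9->9, 5->5
Step 2: d_i = R_x(i) - R_y(i); compute d_i^2.
  (8-8)^2=0, (2-2)^2=0, (6-6)^2=0, (3-3)^2=0, (4-4)^2=0, (7-7)^2=0, (1-1)^2=0, (9-9)^2=0, (5-5)^2=0
sum(d^2) = 0.
Step 3: rho = 1 - 6*0 / (9*(9^2 - 1)) = 1 - 0/720 = 1.000000.
Step 5: Two-sided p-value from the t-distribution with 7 df = 0.000000.
Step 6: alpha = 0.05. reject H0.

rho = 1.0000, p = 0.000000, reject H0 at alpha = 0.05.


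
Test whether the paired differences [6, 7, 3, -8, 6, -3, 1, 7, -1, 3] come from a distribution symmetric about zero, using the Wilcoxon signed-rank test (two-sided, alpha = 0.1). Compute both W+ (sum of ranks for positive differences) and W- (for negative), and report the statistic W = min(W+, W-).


Step 1: Drop any zero differences (none here) and take |d_i|.
|d| = [6, 7, 3, 8, 6, 3, 1, 7, 1, 3]
Step 2: Midrank |d_i| (ties get averaged ranks).
ranks: |6|->6.5, |7|->8.5, |3|->4, |8|->10, |6|->6.5, |3|->4, |1|->1.5, |7|->8.5, |1|->1.5, |3|->4
Step 3: Attach original signs; sum ranks with positive sign and with negative sign.
W+ = 6.5 + 8.5 + 4 + 6.5 + 1.5 + 8.5 + 4 = 39.5
W- = 10 + 4 + 1.5 = 15.5
(Check: W+ + W- = 55 should equal n(n+1)/2 = 55.)
Step 4: Test statistic W = min(W+, W-) = 15.5.
Step 5: Ties in |d|, so use the tie-corrected normal approximation.
        E[W] = n(n+1)/4 = 10*11/4 = 27.5.
        Tie groups: |d|=1 (t=2), |d|=3 (t=3), |d|=6 (t=2), |d|=7 (t=2); sum(t^3 - t) = 42.
        Var[W] = n(n+1)(2n+1)/24 - sum(t^3-t)/48 = 2310/24 - 42/48 = 95.375.
        z = (W - E[W]) / sqrt(Var[W]) = (15.5 - 27.5) / 9.7660 = -1.2288.
        Two-sided p = 2*Phi(z) = 0.219165.
Step 6: alpha = 0.1. fail to reject H0.

W+ = 39.5, W- = 15.5, W = min = 15.5, p = 0.219165, fail to reject H0.


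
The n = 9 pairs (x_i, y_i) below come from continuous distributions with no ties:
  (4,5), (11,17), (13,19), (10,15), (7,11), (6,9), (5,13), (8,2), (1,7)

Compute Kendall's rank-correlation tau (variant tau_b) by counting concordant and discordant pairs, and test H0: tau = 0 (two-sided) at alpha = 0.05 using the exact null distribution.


Step 1: Enumerate the 36 unordered pairs (i,j) with i<j and classify each by sign(x_j-x_i) * sign(y_j-y_i).
  (1,2):dx=+7,dy=+12->C; (1,3):dx=+9,dy=+14->C; (1,4):dx=+6,dy=+10->C; (1,5):dx=+3,dy=+6->C
  (1,6):dx=+2,dy=+4->C; (1,7):dx=+1,dy=+8->C; (1,8):dx=+4,dy=-3->D; (1,9):dx=-3,dy=+2->D
  (2,3):dx=+2,dy=+2->C; (2,4):dx=-1,dy=-2->C; (2,5):dx=-4,dy=-6->C; (2,6):dx=-5,dy=-8->C
  (2,7):dx=-6,dy=-4->C; (2,8):dx=-3,dy=-15->C; (2,9):dx=-10,dy=-10->C; (3,4):dx=-3,dy=-4->C
  (3,5):dx=-6,dy=-8->C; (3,6):dx=-7,dy=-10->C; (3,7):dx=-8,dy=-6->C; (3,8):dx=-5,dy=-17->C
  (3,9):dx=-12,dy=-12->C; (4,5):dx=-3,dy=-4->C; (4,6):dx=-4,dy=-6->C; (4,7):dx=-5,dy=-2->C
  (4,8):dx=-2,dy=-13->C; (4,9):dx=-9,dy=-8->C; (5,6):dx=-1,dy=-2->C; (5,7):dx=-2,dy=+2->D
  (5,8):dx=+1,dy=-9->D; (5,9):dx=-6,dy=-4->C; (6,7):dx=-1,dy=+4->D; (6,8):dx=+2,dy=-7->D
  (6,9):dx=-5,dy=-2->C; (7,8):dx=+3,dy=-11->D; (7,9):dx=-4,dy=-6->C; (8,9):dx=-7,dy=+5->D
Step 2: C = 28, D = 8, total pairs = 36.
Step 3: tau = (C - D)/(n(n-1)/2) = (28 - 8)/36 = 0.555556.
Step 4: Exact two-sided p-value (enumerate n! = 362880 permutations of y under H0): p = 0.044615.
Step 5: alpha = 0.05. reject H0.

tau_b = 0.5556 (C=28, D=8), p = 0.044615, reject H0.


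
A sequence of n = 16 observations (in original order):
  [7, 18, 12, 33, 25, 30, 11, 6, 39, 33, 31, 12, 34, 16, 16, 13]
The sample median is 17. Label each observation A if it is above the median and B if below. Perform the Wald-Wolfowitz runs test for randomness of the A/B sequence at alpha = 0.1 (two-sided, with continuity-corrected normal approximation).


Step 1: Compute median = 17; label A = above, B = below.
Labels in order: BABAAABBAAABABBB  (n_A = 8, n_B = 8)
Step 2: Count runs R = 9.
Step 3: Under H0 (random ordering), E[R] = 2*n_A*n_B/(n_A+n_B) + 1 = 2*8*8/16 + 1 = 9.0000.
        Var[R] = 2*n_A*n_B*(2*n_A*n_B - n_A - n_B) / ((n_A+n_B)^2 * (n_A+n_B-1)) = 14336/3840 = 3.7333.
        SD[R] = 1.9322.
Step 4: R = E[R], so z = 0 with no continuity correction.
Step 5: Two-sided p-value via normal approximation = 2*(1 - Phi(|z|)) = 1.000000.
Step 6: alpha = 0.1. fail to reject H0.

R = 9, z = 0.0000, p = 1.000000, fail to reject H0.


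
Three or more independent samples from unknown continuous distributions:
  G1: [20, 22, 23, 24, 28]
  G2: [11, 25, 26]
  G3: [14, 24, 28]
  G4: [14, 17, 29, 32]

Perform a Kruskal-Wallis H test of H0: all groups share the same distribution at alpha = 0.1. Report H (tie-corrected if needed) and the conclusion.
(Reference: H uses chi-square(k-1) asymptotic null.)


Step 1: Combine all N = 15 observations and assign midranks.
sorted (value, group, rank): (11,G2,1), (14,G3,2.5), (14,G4,2.5), (17,G4,4), (20,G1,5), (22,G1,6), (23,G1,7), (24,G1,8.5), (24,G3,8.5), (25,G2,10), (26,G2,11), (28,G1,12.5), (28,G3,12.5), (29,G4,14), (32,G4,15)
Step 2: Sum ranks within each group.
R_1 = 39 (n_1 = 5)
R_2 = 22 (n_2 = 3)
R_3 = 23.5 (n_3 = 3)
R_4 = 35.5 (n_4 = 4)
Step 3: H = 12/(N(N+1)) * sum(R_i^2/n_i) - 3(N+1)
     = 12/(15*16) * (39^2/5 + 22^2/3 + 23.5^2/3 + 35.5^2/4) - 3*16
     = 0.050000 * 964.679 - 48
     = 0.233958.
Step 4: Ties present; correction factor C = 1 - 18/(15^3 - 15) = 0.994643. Corrected H = 0.233958 / 0.994643 = 0.235218.
Step 5: Under H0, H ~ chi^2(3); p-value = 0.971713.
Step 6: alpha = 0.1. fail to reject H0.

H = 0.2352, df = 3, p = 0.971713, fail to reject H0.


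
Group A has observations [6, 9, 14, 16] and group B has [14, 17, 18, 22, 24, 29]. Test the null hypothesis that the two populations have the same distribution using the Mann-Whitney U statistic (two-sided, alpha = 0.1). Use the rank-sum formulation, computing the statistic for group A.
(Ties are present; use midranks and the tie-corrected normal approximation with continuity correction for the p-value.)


Step 1: Combine and sort all 10 observations; assign midranks.
sorted (value, group): (6,X), (9,X), (14,X), (14,Y), (16,X), (17,Y), (18,Y), (22,Y), (24,Y), (29,Y)
ranks: 6->1, 9->2, 14->3.5, 14->3.5, 16->5, 17->6, 18->7, 22->8, 24->9, 29->10
Step 2: Rank sum for X: R1 = 1 + 2 + 3.5 + 5 = 11.5.
Step 3: U_X = R1 - n1(n1+1)/2 = 11.5 - 4*5/2 = 11.5 - 10 = 1.5.
       U_Y = n1*n2 - U_X = 24 - 1.5 = 22.5.
Step 4: Ties are present, so use the tie-corrected normal approximation (with continuity correction) for the p-value.
Step 5: p-value = 0.032476; compare to alpha = 0.1. reject H0.

U_X = 1.5, p = 0.032476, reject H0 at alpha = 0.1.


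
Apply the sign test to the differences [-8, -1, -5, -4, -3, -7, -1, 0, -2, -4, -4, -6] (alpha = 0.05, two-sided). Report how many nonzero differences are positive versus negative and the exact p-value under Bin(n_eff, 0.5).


Step 1: Discard zero differences. Original n = 12; n_eff = number of nonzero differences = 11.
Nonzero differences (with sign): -8, -1, -5, -4, -3, -7, -1, -2, -4, -4, -6
Step 2: Count signs: positive = 0, negative = 11.
Step 3: Under H0: P(positive) = 0.5, so the number of positives S ~ Bin(11, 0.5).
Step 4: Two-sided exact p-value = sum of Bin(11,0.5) probabilities at or below the observed probability = 0.000977.
Step 5: alpha = 0.05. reject H0.

n_eff = 11, pos = 0, neg = 11, p = 0.000977, reject H0.


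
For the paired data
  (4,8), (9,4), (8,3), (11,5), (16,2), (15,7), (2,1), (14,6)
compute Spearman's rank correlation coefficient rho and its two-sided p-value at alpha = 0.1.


Step 1: Rank x and y separately (midranks; no ties here).
rank(x): 4->2, 9->4, 8->3, 11->5, 16->8, 15->7, 2->1, 14->6
rank(y): 8->8, 4->4, 3->3, 5->5, 2->2, 7->7, 1->1, 6->6
Step 2: d_i = R_x(i) - R_y(i); compute d_i^2.
  (2-8)^2=36, (4-4)^2=0, (3-3)^2=0, (5-5)^2=0, (8-2)^2=36, (7-7)^2=0, (1-1)^2=0, (6-6)^2=0
sum(d^2) = 72.
Step 3: rho = 1 - 6*72 / (8*(8^2 - 1)) = 1 - 432/504 = 0.142857.
Step 4: Under H0, t = rho * sqrt((n-2)/(1-rho^2)) = 0.3536 ~ t(6).
Step 5: Two-sided p-value from the t-distribution with 6 df = 0.735765.
Step 6: alpha = 0.1. fail to reject H0.

rho = 0.1429, p = 0.735765, fail to reject H0 at alpha = 0.1.


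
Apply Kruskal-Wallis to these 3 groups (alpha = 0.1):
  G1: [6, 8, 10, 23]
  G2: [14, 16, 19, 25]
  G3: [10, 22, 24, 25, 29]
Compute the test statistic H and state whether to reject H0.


Step 1: Combine all N = 13 observations and assign midranks.
sorted (value, group, rank): (6,G1,1), (8,G1,2), (10,G1,3.5), (10,G3,3.5), (14,G2,5), (16,G2,6), (19,G2,7), (22,G3,8), (23,G1,9), (24,G3,10), (25,G2,11.5), (25,G3,11.5), (29,G3,13)
Step 2: Sum ranks within each group.
R_1 = 15.5 (n_1 = 4)
R_2 = 29.5 (n_2 = 4)
R_3 = 46 (n_3 = 5)
Step 3: H = 12/(N(N+1)) * sum(R_i^2/n_i) - 3(N+1)
     = 12/(13*14) * (15.5^2/4 + 29.5^2/4 + 46^2/5) - 3*14
     = 0.065934 * 700.825 - 42
     = 4.208242.
Step 4: Ties present; correction factor C = 1 - 12/(13^3 - 13) = 0.994505. Corrected H = 4.208242 / 0.994505 = 4.231492.
Step 5: Under H0, H ~ chi^2(2); p-value = 0.120543.
Step 6: alpha = 0.1. fail to reject H0.

H = 4.2315, df = 2, p = 0.120543, fail to reject H0.


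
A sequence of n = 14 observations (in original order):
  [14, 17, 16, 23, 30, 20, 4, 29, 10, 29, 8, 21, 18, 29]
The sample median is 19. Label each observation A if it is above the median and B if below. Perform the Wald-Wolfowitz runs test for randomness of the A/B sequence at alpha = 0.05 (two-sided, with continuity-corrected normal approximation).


Step 1: Compute median = 19; label A = above, B = below.
Labels in order: BBBAAABABABABA  (n_A = 7, n_B = 7)
Step 2: Count runs R = 10.
Step 3: Under H0 (random ordering), E[R] = 2*n_A*n_B/(n_A+n_B) + 1 = 2*7*7/14 + 1 = 8.0000.
        Var[R] = 2*n_A*n_B*(2*n_A*n_B - n_A - n_B) / ((n_A+n_B)^2 * (n_A+n_B-1)) = 8232/2548 = 3.2308.
        SD[R] = 1.7974.
Step 4: Continuity-corrected z = (R - 0.5 - E[R]) / SD[R] = (10 - 0.5 - 8.0000) / 1.7974 = 0.8345.
Step 5: Two-sided p-value via normal approximation = 2*(1 - Phi(|z|)) = 0.403986.
Step 6: alpha = 0.05. fail to reject H0.

R = 10, z = 0.8345, p = 0.403986, fail to reject H0.


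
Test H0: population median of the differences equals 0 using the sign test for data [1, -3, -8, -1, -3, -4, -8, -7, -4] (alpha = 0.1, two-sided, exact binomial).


Step 1: Discard zero differences. Original n = 9; n_eff = number of nonzero differences = 9.
Nonzero differences (with sign): +1, -3, -8, -1, -3, -4, -8, -7, -4
Step 2: Count signs: positive = 1, negative = 8.
Step 3: Under H0: P(positive) = 0.5, so the number of positives S ~ Bin(9, 0.5).
Step 4: Two-sided exact p-value = sum of Bin(9,0.5) probabilities at or below the observed probability = 0.039062.
Step 5: alpha = 0.1. reject H0.

n_eff = 9, pos = 1, neg = 8, p = 0.039062, reject H0.


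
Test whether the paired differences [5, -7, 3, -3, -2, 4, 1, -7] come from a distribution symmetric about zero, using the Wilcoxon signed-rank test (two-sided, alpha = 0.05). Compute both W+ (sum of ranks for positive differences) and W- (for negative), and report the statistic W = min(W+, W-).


Step 1: Drop any zero differences (none here) and take |d_i|.
|d| = [5, 7, 3, 3, 2, 4, 1, 7]
Step 2: Midrank |d_i| (ties get averaged ranks).
ranks: |5|->6, |7|->7.5, |3|->3.5, |3|->3.5, |2|->2, |4|->5, |1|->1, |7|->7.5
Step 3: Attach original signs; sum ranks with positive sign and with negative sign.
W+ = 6 + 3.5 + 5 + 1 = 15.5
W- = 7.5 + 3.5 + 2 + 7.5 = 20.5
(Check: W+ + W- = 36 should equal n(n+1)/2 = 36.)
Step 4: Test statistic W = min(W+, W-) = 15.5.
Step 5: Ties in |d|, so use the tie-corrected normal approximation.
        E[W] = n(n+1)/4 = 8*9/4 = 18.
        Tie groups: |d|=3 (t=2), |d|=7 (t=2); sum(t^3 - t) = 12.
        Var[W] = n(n+1)(2n+1)/24 - sum(t^3-t)/48 = 1224/24 - 12/48 = 50.75.
        z = (W - E[W]) / sqrt(Var[W]) = (15.5 - 18) / 7.1239 = -0.3509.
        Two-sided p = 2*Phi(z) = 0.725640.
Step 6: alpha = 0.05. fail to reject H0.

W+ = 15.5, W- = 20.5, W = min = 15.5, p = 0.725640, fail to reject H0.


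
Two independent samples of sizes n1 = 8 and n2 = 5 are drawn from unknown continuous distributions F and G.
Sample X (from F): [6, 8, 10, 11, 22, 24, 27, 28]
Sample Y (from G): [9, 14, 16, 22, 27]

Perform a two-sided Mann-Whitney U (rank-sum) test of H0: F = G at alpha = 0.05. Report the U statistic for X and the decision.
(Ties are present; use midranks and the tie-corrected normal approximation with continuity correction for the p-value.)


Step 1: Combine and sort all 13 observations; assign midranks.
sorted (value, group): (6,X), (8,X), (9,Y), (10,X), (11,X), (14,Y), (16,Y), (22,X), (22,Y), (24,X), (27,X), (27,Y), (28,X)
ranks: 6->1, 8->2, 9->3, 10->4, 11->5, 14->6, 16->7, 22->8.5, 22->8.5, 24->10, 27->11.5, 27->11.5, 28->13
Step 2: Rank sum for X: R1 = 1 + 2 + 4 + 5 + 8.5 + 10 + 11.5 + 13 = 55.
Step 3: U_X = R1 - n1(n1+1)/2 = 55 - 8*9/2 = 55 - 36 = 19.
       U_Y = n1*n2 - U_X = 40 - 19 = 21.
Step 4: Ties are present, so use the tie-corrected normal approximation (with continuity correction) for the p-value.
Step 5: p-value = 0.941492; compare to alpha = 0.05. fail to reject H0.

U_X = 19, p = 0.941492, fail to reject H0 at alpha = 0.05.


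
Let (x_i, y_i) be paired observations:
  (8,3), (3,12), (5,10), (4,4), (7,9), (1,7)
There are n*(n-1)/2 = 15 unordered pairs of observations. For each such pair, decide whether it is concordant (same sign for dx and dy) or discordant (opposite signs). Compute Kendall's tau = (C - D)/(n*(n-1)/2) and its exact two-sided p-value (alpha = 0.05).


Step 1: Enumerate the 15 unordered pairs (i,j) with i<j and classify each by sign(x_j-x_i) * sign(y_j-y_i).
  (1,2):dx=-5,dy=+9->D; (1,3):dx=-3,dy=+7->D; (1,4):dx=-4,dy=+1->D; (1,5):dx=-1,dy=+6->D
  (1,6):dx=-7,dy=+4->D; (2,3):dx=+2,dy=-2->D; (2,4):dx=+1,dy=-8->D; (2,5):dx=+4,dy=-3->D
  (2,6):dx=-2,dy=-5->C; (3,4):dx=-1,dy=-6->C; (3,5):dx=+2,dy=-1->D; (3,6):dx=-4,dy=-3->C
  (4,5):dx=+3,dy=+5->C; (4,6):dx=-3,dy=+3->D; (5,6):dx=-6,dy=-2->C
Step 2: C = 5, D = 10, total pairs = 15.
Step 3: tau = (C - D)/(n(n-1)/2) = (5 - 10)/15 = -0.333333.
Step 4: Exact two-sided p-value (enumerate n! = 720 permutations of y under H0): p = 0.469444.
Step 5: alpha = 0.05. fail to reject H0.

tau_b = -0.3333 (C=5, D=10), p = 0.469444, fail to reject H0.


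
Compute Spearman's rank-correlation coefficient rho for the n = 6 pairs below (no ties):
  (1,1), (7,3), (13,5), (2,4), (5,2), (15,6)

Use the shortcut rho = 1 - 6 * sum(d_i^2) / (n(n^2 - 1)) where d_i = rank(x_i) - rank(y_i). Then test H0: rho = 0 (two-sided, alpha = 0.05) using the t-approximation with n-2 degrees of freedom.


Step 1: Rank x and y separately (midranks; no ties here).
rank(x): 1->1, 7->4, 13->5, 2->2, 5->3, 15->6
rank(y): 1->1, 3->3, 5->5, 4->4, 2->2, 6->6
Step 2: d_i = R_x(i) - R_y(i); compute d_i^2.
  (1-1)^2=0, (4-3)^2=1, (5-5)^2=0, (2-4)^2=4, (3-2)^2=1, (6-6)^2=0
sum(d^2) = 6.
Step 3: rho = 1 - 6*6 / (6*(6^2 - 1)) = 1 - 36/210 = 0.828571.
Step 4: Under H0, t = rho * sqrt((n-2)/(1-rho^2)) = 2.9598 ~ t(4).
Step 5: Two-sided p-value from the t-distribution with 4 df = 0.041563.
Step 6: alpha = 0.05. reject H0.

rho = 0.8286, p = 0.041563, reject H0 at alpha = 0.05.


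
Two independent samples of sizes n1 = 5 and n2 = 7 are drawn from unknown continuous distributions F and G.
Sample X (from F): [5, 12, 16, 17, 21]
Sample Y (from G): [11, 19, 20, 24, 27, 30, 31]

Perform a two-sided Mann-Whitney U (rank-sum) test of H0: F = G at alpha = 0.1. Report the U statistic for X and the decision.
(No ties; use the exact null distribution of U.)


Step 1: Combine and sort all 12 observations; assign midranks.
sorted (value, group): (5,X), (11,Y), (12,X), (16,X), (17,X), (19,Y), (20,Y), (21,X), (24,Y), (27,Y), (30,Y), (31,Y)
ranks: 5->1, 11->2, 12->3, 16->4, 17->5, 19->6, 20->7, 21->8, 24->9, 27->10, 30->11, 31->12
Step 2: Rank sum for X: R1 = 1 + 3 + 4 + 5 + 8 = 21.
Step 3: U_X = R1 - n1(n1+1)/2 = 21 - 5*6/2 = 21 - 15 = 6.
       U_Y = n1*n2 - U_X = 35 - 6 = 29.
Step 4: No ties, so the exact null distribution of U (based on enumerating the C(12,5) = 792 equally likely rank assignments) gives the two-sided p-value.
Step 5: p-value = 0.073232; compare to alpha = 0.1. reject H0.

U_X = 6, p = 0.073232, reject H0 at alpha = 0.1.


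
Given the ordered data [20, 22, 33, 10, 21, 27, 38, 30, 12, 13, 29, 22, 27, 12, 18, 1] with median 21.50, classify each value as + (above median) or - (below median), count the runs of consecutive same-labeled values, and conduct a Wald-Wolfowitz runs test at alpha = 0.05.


Step 1: Compute median = 21.50; label A = above, B = below.
Labels in order: BAABBAAABBAAABBB  (n_A = 8, n_B = 8)
Step 2: Count runs R = 7.
Step 3: Under H0 (random ordering), E[R] = 2*n_A*n_B/(n_A+n_B) + 1 = 2*8*8/16 + 1 = 9.0000.
        Var[R] = 2*n_A*n_B*(2*n_A*n_B - n_A - n_B) / ((n_A+n_B)^2 * (n_A+n_B-1)) = 14336/3840 = 3.7333.
        SD[R] = 1.9322.
Step 4: Continuity-corrected z = (R + 0.5 - E[R]) / SD[R] = (7 + 0.5 - 9.0000) / 1.9322 = -0.7763.
Step 5: Two-sided p-value via normal approximation = 2*(1 - Phi(|z|)) = 0.437558.
Step 6: alpha = 0.05. fail to reject H0.

R = 7, z = -0.7763, p = 0.437558, fail to reject H0.


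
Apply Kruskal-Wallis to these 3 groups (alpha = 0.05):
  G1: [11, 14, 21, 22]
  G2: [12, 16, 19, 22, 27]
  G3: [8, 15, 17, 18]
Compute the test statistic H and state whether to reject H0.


Step 1: Combine all N = 13 observations and assign midranks.
sorted (value, group, rank): (8,G3,1), (11,G1,2), (12,G2,3), (14,G1,4), (15,G3,5), (16,G2,6), (17,G3,7), (18,G3,8), (19,G2,9), (21,G1,10), (22,G1,11.5), (22,G2,11.5), (27,G2,13)
Step 2: Sum ranks within each group.
R_1 = 27.5 (n_1 = 4)
R_2 = 42.5 (n_2 = 5)
R_3 = 21 (n_3 = 4)
Step 3: H = 12/(N(N+1)) * sum(R_i^2/n_i) - 3(N+1)
     = 12/(13*14) * (27.5^2/4 + 42.5^2/5 + 21^2/4) - 3*14
     = 0.065934 * 660.562 - 42
     = 1.553571.
Step 4: Ties present; correction factor C = 1 - 6/(13^3 - 13) = 0.997253. Corrected H = 1.553571 / 0.997253 = 1.557851.
Step 5: Under H0, H ~ chi^2(2); p-value = 0.458899.
Step 6: alpha = 0.05. fail to reject H0.

H = 1.5579, df = 2, p = 0.458899, fail to reject H0.


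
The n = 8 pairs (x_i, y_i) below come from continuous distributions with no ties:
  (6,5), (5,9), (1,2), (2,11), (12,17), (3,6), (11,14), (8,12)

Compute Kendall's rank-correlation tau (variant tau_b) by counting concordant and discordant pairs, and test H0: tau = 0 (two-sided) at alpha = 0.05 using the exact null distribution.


Step 1: Enumerate the 28 unordered pairs (i,j) with i<j and classify each by sign(x_j-x_i) * sign(y_j-y_i).
  (1,2):dx=-1,dy=+4->D; (1,3):dx=-5,dy=-3->C; (1,4):dx=-4,dy=+6->D; (1,5):dx=+6,dy=+12->C
  (1,6):dx=-3,dy=+1->D; (1,7):dx=+5,dy=+9->C; (1,8):dx=+2,dy=+7->C; (2,3):dx=-4,dy=-7->C
  (2,4):dx=-3,dy=+2->D; (2,5):dx=+7,dy=+8->C; (2,6):dx=-2,dy=-3->C; (2,7):dx=+6,dy=+5->C
  (2,8):dx=+3,dy=+3->C; (3,4):dx=+1,dy=+9->C; (3,5):dx=+11,dy=+15->C; (3,6):dx=+2,dy=+4->C
  (3,7):dx=+10,dy=+12->C; (3,8):dx=+7,dy=+10->C; (4,5):dx=+10,dy=+6->C; (4,6):dx=+1,dy=-5->D
  (4,7):dx=+9,dy=+3->C; (4,8):dx=+6,dy=+1->C; (5,6):dx=-9,dy=-11->C; (5,7):dx=-1,dy=-3->C
  (5,8):dx=-4,dy=-5->C; (6,7):dx=+8,dy=+8->C; (6,8):dx=+5,dy=+6->C; (7,8):dx=-3,dy=-2->C
Step 2: C = 23, D = 5, total pairs = 28.
Step 3: tau = (C - D)/(n(n-1)/2) = (23 - 5)/28 = 0.642857.
Step 4: Exact two-sided p-value (enumerate n! = 40320 permutations of y under H0): p = 0.031151.
Step 5: alpha = 0.05. reject H0.

tau_b = 0.6429 (C=23, D=5), p = 0.031151, reject H0.
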